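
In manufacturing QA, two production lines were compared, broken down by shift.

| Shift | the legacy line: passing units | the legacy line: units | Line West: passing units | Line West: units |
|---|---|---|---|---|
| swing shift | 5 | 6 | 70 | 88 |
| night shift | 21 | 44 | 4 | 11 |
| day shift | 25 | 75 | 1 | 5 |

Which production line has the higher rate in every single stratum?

Swing shift: the legacy line 5/6 = 83.3%, Line West 70/88 = 79.5% → the legacy line
Night shift: the legacy line 21/44 = 47.7%, Line West 4/11 = 36.4% → the legacy line
Day shift: the legacy line 25/75 = 33.3%, Line West 1/5 = 20.0% → the legacy line
The legacy line has the higher rate in all 3 groups.

the legacy line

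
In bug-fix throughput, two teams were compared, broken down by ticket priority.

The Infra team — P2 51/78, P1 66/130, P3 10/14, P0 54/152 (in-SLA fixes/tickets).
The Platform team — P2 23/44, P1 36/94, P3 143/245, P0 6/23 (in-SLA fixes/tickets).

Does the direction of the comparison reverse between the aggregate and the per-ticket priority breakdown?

Yes

P2: the Infra team 51/78 = 65.4%, the Platform team 23/44 = 52.3% → the Infra team
P1: the Infra team 66/130 = 50.8%, the Platform team 36/94 = 38.3% → the Infra team
P3: the Infra team 10/14 = 71.4%, the Platform team 143/245 = 58.4% → the Infra team
P0: the Infra team 54/152 = 35.5%, the Platform team 6/23 = 26.1% → the Infra team
Overall: the Infra team 181/374 = 48.4%, the Platform team 208/406 = 51.2% → the Platform team
The Infra team wins each ticket group but the Platform team wins overall — the comparison reverses. The Infra team's tickets skew toward P0, which has a lower base rate.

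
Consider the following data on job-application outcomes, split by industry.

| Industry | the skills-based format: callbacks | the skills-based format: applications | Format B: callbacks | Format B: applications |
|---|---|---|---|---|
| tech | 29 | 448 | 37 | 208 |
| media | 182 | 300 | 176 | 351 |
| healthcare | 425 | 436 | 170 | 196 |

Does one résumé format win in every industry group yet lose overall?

Tech: the skills-based format 29/448 = 6.5%, Format B 37/208 = 17.8% → Format B
Media: the skills-based format 182/300 = 60.7%, Format B 176/351 = 50.1% → the skills-based format
Healthcare: the skills-based format 425/436 = 97.5%, Format B 170/196 = 86.7% → the skills-based format
Overall: the skills-based format 636/1184 = 53.7%, Format B 383/755 = 50.7% → the skills-based format
Neither sweeps: the skills-based format wins 2 of 3 groups, Format B wins 1. The skills-based format wins overall but not every group — no Simpson reversal.

No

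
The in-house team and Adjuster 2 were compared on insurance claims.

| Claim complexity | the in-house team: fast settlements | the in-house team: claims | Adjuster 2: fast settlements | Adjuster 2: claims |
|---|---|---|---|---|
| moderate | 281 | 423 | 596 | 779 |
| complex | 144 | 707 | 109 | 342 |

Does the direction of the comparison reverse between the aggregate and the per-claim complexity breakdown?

Moderate: the in-house team 281/423 = 66.4%, Adjuster 2 596/779 = 76.5% → Adjuster 2
Complex: the in-house team 144/707 = 20.4%, Adjuster 2 109/342 = 31.9% → Adjuster 2
Overall: the in-house team 425/1130 = 37.6%, Adjuster 2 705/1121 = 62.9% → Adjuster 2
Adjuster 2 wins overall and in every claim group — no reversal.

No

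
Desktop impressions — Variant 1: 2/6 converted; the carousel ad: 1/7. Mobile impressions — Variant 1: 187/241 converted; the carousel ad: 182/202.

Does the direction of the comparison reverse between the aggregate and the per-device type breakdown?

No

Desktop: Variant 1 2/6 = 33.3%, the carousel ad 1/7 = 14.3% → Variant 1
Mobile: Variant 1 187/241 = 77.6%, the carousel ad 182/202 = 90.1% → the carousel ad
Overall: Variant 1 189/247 = 76.5%, the carousel ad 183/209 = 87.6% → the carousel ad
Neither sweeps: Variant 1 wins 1 of 2 groups, the carousel ad wins 1. The carousel ad wins overall but not every group — no Simpson reversal.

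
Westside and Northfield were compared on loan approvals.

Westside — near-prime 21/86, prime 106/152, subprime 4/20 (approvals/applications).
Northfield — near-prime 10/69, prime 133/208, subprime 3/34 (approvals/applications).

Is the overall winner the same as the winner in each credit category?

Near-prime: Westside 21/86 = 24.4%, Northfield 10/69 = 14.5% → Westside
Prime: Westside 106/152 = 69.7%, Northfield 133/208 = 63.9% → Westside
Subprime: Westside 4/20 = 20.0%, Northfield 3/34 = 8.8% → Westside
Overall: Westside 131/258 = 50.8%, Northfield 146/311 = 46.9% → Westside
Westside wins overall and in every credit group — no reversal.

Yes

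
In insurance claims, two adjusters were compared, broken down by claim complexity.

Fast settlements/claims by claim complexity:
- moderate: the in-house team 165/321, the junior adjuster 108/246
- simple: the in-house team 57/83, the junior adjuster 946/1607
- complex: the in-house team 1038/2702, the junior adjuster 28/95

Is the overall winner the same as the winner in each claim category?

Moderate: the in-house team 165/321 = 51.4%, the junior adjuster 108/246 = 43.9% → the in-house team
Simple: the in-house team 57/83 = 68.7%, the junior adjuster 946/1607 = 58.9% → the in-house team
Complex: the in-house team 1038/2702 = 38.4%, the junior adjuster 28/95 = 29.5% → the in-house team
Overall: the in-house team 1260/3106 = 40.6%, the junior adjuster 1082/1948 = 55.5% → the junior adjuster
The in-house team wins each claim group but the junior adjuster wins overall — the comparison reverses. The in-house team's claims skew toward complex, which has a lower base rate.

No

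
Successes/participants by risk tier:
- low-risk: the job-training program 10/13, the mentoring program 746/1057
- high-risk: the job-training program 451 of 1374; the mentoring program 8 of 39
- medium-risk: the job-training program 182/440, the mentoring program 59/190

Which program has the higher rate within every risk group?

Low-risk: the job-training program 10/13 = 76.9%, the mentoring program 746/1057 = 70.6% → the job-training program
High-risk: the job-training program 451/1374 = 32.8%, the mentoring program 8/39 = 20.5% → the job-training program
Medium-risk: the job-training program 182/440 = 41.4%, the mentoring program 59/190 = 31.1% → the job-training program
The job-training program has the higher rate in all 3 groups.

the job-training program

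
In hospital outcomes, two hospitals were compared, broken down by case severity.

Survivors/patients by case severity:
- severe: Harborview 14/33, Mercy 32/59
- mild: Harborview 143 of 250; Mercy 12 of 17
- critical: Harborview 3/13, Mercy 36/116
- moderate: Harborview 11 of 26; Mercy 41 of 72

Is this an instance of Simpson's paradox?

Yes

Severe: Harborview 14/33 = 42.4%, Mercy 32/59 = 54.2% → Mercy
Mild: Harborview 143/250 = 57.2%, Mercy 12/17 = 70.6% → Mercy
Critical: Harborview 3/13 = 23.1%, Mercy 36/116 = 31.0% → Mercy
Moderate: Harborview 11/26 = 42.3%, Mercy 41/72 = 56.9% → Mercy
Overall: Harborview 171/322 = 53.1%, Mercy 121/264 = 45.8% → Harborview
Mercy wins each case group but Harborview wins overall — the comparison reverses. Mercy's patients skew toward critical, which has a lower base rate.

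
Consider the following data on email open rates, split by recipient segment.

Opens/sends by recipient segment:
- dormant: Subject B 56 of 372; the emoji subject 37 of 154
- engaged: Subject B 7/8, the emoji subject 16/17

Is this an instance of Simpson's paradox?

No

Dormant: Subject B 56/372 = 15.1%, the emoji subject 37/154 = 24.0% → the emoji subject
Engaged: Subject B 7/8 = 87.5%, the emoji subject 16/17 = 94.1% → the emoji subject
Overall: Subject B 63/380 = 16.6%, the emoji subject 53/171 = 31.0% → the emoji subject
The emoji subject wins overall and in every recipient group — no reversal.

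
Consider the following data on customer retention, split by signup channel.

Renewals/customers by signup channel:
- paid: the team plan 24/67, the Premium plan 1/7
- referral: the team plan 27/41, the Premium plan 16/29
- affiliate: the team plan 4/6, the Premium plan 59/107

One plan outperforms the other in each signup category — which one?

Paid: the team plan 24/67 = 35.8%, the Premium plan 1/7 = 14.3% → the team plan
Referral: the team plan 27/41 = 65.9%, the Premium plan 16/29 = 55.2% → the team plan
Affiliate: the team plan 4/6 = 66.7%, the Premium plan 59/107 = 55.1% → the team plan
The team plan has the higher rate in all 3 groups.

the team plan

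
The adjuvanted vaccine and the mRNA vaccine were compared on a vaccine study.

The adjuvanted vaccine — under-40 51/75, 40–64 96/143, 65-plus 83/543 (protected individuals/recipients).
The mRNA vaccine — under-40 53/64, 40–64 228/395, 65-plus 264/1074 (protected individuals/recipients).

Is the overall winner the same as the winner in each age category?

No

Under-40: the adjuvanted vaccine 51/75 = 68.0%, the mRNA vaccine 53/64 = 82.8% → the mRNA vaccine
40–64: the adjuvanted vaccine 96/143 = 67.1%, the mRNA vaccine 228/395 = 57.7% → the adjuvanted vaccine
65-plus: the adjuvanted vaccine 83/543 = 15.3%, the mRNA vaccine 264/1074 = 24.6% → the mRNA vaccine
Overall: the adjuvanted vaccine 230/761 = 30.2%, the mRNA vaccine 545/1533 = 35.6% → the mRNA vaccine
Neither sweeps: the adjuvanted vaccine wins 1 of 3 groups, the mRNA vaccine wins 2. The mRNA vaccine wins overall but not every group — no Simpson reversal.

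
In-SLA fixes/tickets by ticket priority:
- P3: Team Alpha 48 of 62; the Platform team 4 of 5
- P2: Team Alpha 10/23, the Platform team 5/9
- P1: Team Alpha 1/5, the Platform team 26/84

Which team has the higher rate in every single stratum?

the Platform team

P3: Team Alpha 48/62 = 77.4%, the Platform team 4/5 = 80.0% → the Platform team
P2: Team Alpha 10/23 = 43.5%, the Platform team 5/9 = 55.6% → the Platform team
P1: Team Alpha 1/5 = 20.0%, the Platform team 26/84 = 31.0% → the Platform team
The Platform team has the higher rate in all 3 groups.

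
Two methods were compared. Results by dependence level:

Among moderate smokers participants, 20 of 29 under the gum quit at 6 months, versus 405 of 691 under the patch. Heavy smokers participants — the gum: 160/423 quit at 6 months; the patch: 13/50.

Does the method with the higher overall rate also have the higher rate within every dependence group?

Moderate smokers: the gum 20/29 = 69.0%, the patch 405/691 = 58.6% → the gum
Heavy smokers: the gum 160/423 = 37.8%, the patch 13/50 = 26.0% → the gum
Overall: the gum 180/452 = 39.8%, the patch 418/741 = 56.4% → the patch
The gum wins each dependence group but the patch wins overall — the comparison reverses. The gum's participants skew toward heavy smokers, which has a lower base rate.

No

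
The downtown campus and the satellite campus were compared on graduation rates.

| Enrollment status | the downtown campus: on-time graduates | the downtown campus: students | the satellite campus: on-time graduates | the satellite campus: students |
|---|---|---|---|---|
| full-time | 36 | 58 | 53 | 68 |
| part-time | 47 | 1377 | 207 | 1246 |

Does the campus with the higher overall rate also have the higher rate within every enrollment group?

Full-time: the downtown campus 36/58 = 62.1%, the satellite campus 53/68 = 77.9% → the satellite campus
Part-time: the downtown campus 47/1377 = 3.4%, the satellite campus 207/1246 = 16.6% → the satellite campus
Overall: the downtown campus 83/1435 = 5.8%, the satellite campus 260/1314 = 19.8% → the satellite campus
The satellite campus wins overall and in every enrollment group — no reversal.

Yes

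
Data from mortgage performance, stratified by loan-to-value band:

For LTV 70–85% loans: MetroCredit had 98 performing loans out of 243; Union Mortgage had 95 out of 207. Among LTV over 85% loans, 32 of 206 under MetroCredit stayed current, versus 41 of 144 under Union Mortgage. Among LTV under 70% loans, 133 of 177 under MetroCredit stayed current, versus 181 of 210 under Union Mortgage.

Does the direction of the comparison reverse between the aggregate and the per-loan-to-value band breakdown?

No

LTV 70–85%: MetroCredit 98/243 = 40.3%, Union Mortgage 95/207 = 45.9% → Union Mortgage
LTV over 85%: MetroCredit 32/206 = 15.5%, Union Mortgage 41/144 = 28.5% → Union Mortgage
LTV under 70%: MetroCredit 133/177 = 75.1%, Union Mortgage 181/210 = 86.2% → Union Mortgage
Overall: MetroCredit 263/626 = 42.0%, Union Mortgage 317/561 = 56.5% → Union Mortgage
Union Mortgage wins overall and in every loan-to-value group — no reversal.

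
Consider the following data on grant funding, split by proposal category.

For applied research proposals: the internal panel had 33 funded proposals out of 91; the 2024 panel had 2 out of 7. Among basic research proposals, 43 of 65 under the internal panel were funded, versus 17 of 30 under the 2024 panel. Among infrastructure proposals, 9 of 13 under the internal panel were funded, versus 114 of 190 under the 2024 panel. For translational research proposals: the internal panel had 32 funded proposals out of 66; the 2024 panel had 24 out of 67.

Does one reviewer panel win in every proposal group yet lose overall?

Applied research: the internal panel 33/91 = 36.3%, the 2024 panel 2/7 = 28.6% → the internal panel
Basic research: the internal panel 43/65 = 66.2%, the 2024 panel 17/30 = 56.7% → the internal panel
Infrastructure: the internal panel 9/13 = 69.2%, the 2024 panel 114/190 = 60.0% → the internal panel
Translational research: the internal panel 32/66 = 48.5%, the 2024 panel 24/67 = 35.8% → the internal panel
Overall: the internal panel 117/235 = 49.8%, the 2024 panel 157/294 = 53.4% → the 2024 panel
The internal panel wins each proposal group but the 2024 panel wins overall — the comparison reverses. The internal panel's proposals skew toward applied research, which has a lower base rate.

Yes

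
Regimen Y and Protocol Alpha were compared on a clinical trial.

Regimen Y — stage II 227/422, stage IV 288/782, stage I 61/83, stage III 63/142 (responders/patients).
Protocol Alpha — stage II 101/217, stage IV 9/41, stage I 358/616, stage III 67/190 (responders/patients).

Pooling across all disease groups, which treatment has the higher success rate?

Protocol Alpha

Stage II: Regimen Y 227/422 = 53.8%, Protocol Alpha 101/217 = 46.5% → Regimen Y
Stage IV: Regimen Y 288/782 = 36.8%, Protocol Alpha 9/41 = 22.0% → Regimen Y
Stage I: Regimen Y 61/83 = 73.5%, Protocol Alpha 358/616 = 58.1% → Regimen Y
Stage III: Regimen Y 63/142 = 44.4%, Protocol Alpha 67/190 = 35.3% → Regimen Y
Overall: Regimen Y 639/1429 = 44.7%, Protocol Alpha 535/1064 = 50.3% → Protocol Alpha
(Regimen Y wins every disease group but Protocol Alpha wins overall — Regimen Y's patients skew toward the low-rate stage IV group.)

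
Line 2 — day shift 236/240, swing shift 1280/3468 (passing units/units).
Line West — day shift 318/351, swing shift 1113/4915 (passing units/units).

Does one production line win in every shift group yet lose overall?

No

Day shift: Line 2 236/240 = 98.3%, Line West 318/351 = 90.6% → Line 2
Swing shift: Line 2 1280/3468 = 36.9%, Line West 1113/4915 = 22.6% → Line 2
Overall: Line 2 1516/3708 = 40.9%, Line West 1431/5266 = 27.2% → Line 2
Line 2 wins overall and in every shift group — no reversal.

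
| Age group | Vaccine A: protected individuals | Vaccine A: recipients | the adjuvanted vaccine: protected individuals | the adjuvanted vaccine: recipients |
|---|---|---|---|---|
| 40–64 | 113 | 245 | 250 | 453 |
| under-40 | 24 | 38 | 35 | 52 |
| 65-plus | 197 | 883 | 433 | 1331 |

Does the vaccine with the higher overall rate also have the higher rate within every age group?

40–64: Vaccine A 113/245 = 46.1%, the adjuvanted vaccine 250/453 = 55.2% → the adjuvanted vaccine
Under-40: Vaccine A 24/38 = 63.2%, the adjuvanted vaccine 35/52 = 67.3% → the adjuvanted vaccine
65-plus: Vaccine A 197/883 = 22.3%, the adjuvanted vaccine 433/1331 = 32.5% → the adjuvanted vaccine
Overall: Vaccine A 334/1166 = 28.6%, the adjuvanted vaccine 718/1836 = 39.1% → the adjuvanted vaccine
The adjuvanted vaccine wins overall and in every age group — no reversal.

Yes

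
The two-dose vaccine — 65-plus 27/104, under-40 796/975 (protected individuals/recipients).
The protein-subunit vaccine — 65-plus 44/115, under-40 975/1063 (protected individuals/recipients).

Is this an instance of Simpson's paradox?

65-plus: the two-dose vaccine 27/104 = 26.0%, the protein-subunit vaccine 44/115 = 38.3% → the protein-subunit vaccine
Under-40: the two-dose vaccine 796/975 = 81.6%, the protein-subunit vaccine 975/1063 = 91.7% → the protein-subunit vaccine
Overall: the two-dose vaccine 823/1079 = 76.3%, the protein-subunit vaccine 1019/1178 = 86.5% → the protein-subunit vaccine
The protein-subunit vaccine wins overall and in every age group — no reversal.

No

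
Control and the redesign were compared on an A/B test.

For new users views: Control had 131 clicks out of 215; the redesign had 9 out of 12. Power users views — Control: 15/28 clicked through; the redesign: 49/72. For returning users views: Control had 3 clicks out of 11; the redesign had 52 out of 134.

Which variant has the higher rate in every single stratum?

the redesign

New users: Control 131/215 = 60.9%, the redesign 9/12 = 75.0% → the redesign
Power users: Control 15/28 = 53.6%, the redesign 49/72 = 68.1% → the redesign
Returning users: Control 3/11 = 27.3%, the redesign 52/134 = 38.8% → the redesign
The redesign has the higher rate in all 3 groups.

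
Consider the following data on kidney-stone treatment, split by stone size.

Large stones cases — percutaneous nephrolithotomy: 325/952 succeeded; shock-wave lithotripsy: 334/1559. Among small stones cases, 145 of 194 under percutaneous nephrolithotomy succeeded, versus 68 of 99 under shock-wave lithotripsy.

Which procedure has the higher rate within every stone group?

percutaneous nephrolithotomy

Large stones: percutaneous nephrolithotomy 325/952 = 34.1%, shock-wave lithotripsy 334/1559 = 21.4% → percutaneous nephrolithotomy
Small stones: percutaneous nephrolithotomy 145/194 = 74.7%, shock-wave lithotripsy 68/99 = 68.7% → percutaneous nephrolithotomy
Percutaneous nephrolithotomy has the higher rate in both groups.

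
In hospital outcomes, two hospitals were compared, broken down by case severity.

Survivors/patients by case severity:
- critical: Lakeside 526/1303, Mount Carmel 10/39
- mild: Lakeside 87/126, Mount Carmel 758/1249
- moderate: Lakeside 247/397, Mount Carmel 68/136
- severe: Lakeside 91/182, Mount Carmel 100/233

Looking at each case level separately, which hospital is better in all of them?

Lakeside

Critical: Lakeside 526/1303 = 40.4%, Mount Carmel 10/39 = 25.6% → Lakeside
Mild: Lakeside 87/126 = 69.0%, Mount Carmel 758/1249 = 60.7% → Lakeside
Moderate: Lakeside 247/397 = 62.2%, Mount Carmel 68/136 = 50.0% → Lakeside
Severe: Lakeside 91/182 = 50.0%, Mount Carmel 100/233 = 42.9% → Lakeside
Lakeside has the higher rate in all 4 groups.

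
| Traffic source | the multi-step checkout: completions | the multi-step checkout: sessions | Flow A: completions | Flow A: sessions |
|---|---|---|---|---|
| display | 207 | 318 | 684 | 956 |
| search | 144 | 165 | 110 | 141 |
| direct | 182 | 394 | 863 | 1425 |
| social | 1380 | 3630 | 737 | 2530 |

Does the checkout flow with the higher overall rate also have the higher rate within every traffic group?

No

Display: the multi-step checkout 207/318 = 65.1%, Flow A 684/956 = 71.5% → Flow A
Search: the multi-step checkout 144/165 = 87.3%, Flow A 110/141 = 78.0% → the multi-step checkout
Direct: the multi-step checkout 182/394 = 46.2%, Flow A 863/1425 = 60.6% → Flow A
Social: the multi-step checkout 1380/3630 = 38.0%, Flow A 737/2530 = 29.1% → the multi-step checkout
Overall: the multi-step checkout 1913/4507 = 42.4%, Flow A 2394/5052 = 47.4% → Flow A
Neither sweeps: the multi-step checkout wins 2 of 4 groups, Flow A wins 2. Flow A wins overall but not every group — no Simpson reversal.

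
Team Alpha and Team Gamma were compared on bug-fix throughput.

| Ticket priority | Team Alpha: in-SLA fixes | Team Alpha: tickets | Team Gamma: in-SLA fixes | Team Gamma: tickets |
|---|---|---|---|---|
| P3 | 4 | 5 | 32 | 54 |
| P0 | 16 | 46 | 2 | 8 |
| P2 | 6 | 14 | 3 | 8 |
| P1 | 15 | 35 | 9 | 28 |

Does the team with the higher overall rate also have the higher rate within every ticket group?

P3: Team Alpha 4/5 = 80.0%, Team Gamma 32/54 = 59.3% → Team Alpha
P0: Team Alpha 16/46 = 34.8%, Team Gamma 2/8 = 25.0% → Team Alpha
P2: Team Alpha 6/14 = 42.9%, Team Gamma 3/8 = 37.5% → Team Alpha
P1: Team Alpha 15/35 = 42.9%, Team Gamma 9/28 = 32.1% → Team Alpha
Overall: Team Alpha 41/100 = 41.0%, Team Gamma 46/98 = 46.9% → Team Gamma
Team Alpha wins each ticket group but Team Gamma wins overall — the comparison reverses. Team Alpha's tickets skew toward P0, which has a lower base rate.

No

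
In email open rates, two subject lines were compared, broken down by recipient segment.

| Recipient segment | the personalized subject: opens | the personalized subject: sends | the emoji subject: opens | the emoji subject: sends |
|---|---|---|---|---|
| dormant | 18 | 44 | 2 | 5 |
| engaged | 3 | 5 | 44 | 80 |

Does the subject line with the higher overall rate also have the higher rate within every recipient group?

Dormant: the personalized subject 18/44 = 40.9%, the emoji subject 2/5 = 40.0% → the personalized subject
Engaged: the personalized subject 3/5 = 60.0%, the emoji subject 44/80 = 55.0% → the personalized subject
Overall: the personalized subject 21/49 = 42.9%, the emoji subject 46/85 = 54.1% → the emoji subject
The personalized subject wins each recipient group but the emoji subject wins overall — the comparison reverses. The personalized subject's sends skew toward dormant, which has a lower base rate.

No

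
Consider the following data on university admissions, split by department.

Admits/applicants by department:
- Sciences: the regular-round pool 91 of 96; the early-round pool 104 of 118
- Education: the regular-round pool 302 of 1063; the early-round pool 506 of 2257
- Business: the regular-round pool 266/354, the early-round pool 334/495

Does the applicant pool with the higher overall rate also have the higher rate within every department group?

Sciences: the regular-round pool 91/96 = 94.8%, the early-round pool 104/118 = 88.1% → the regular-round pool
Education: the regular-round pool 302/1063 = 28.4%, the early-round pool 506/2257 = 22.4% → the regular-round pool
Business: the regular-round pool 266/354 = 75.1%, the early-round pool 334/495 = 67.5% → the regular-round pool
Overall: the regular-round pool 659/1513 = 43.6%, the early-round pool 944/2870 = 32.9% → the regular-round pool
The regular-round pool wins overall and in every department group — no reversal.

Yes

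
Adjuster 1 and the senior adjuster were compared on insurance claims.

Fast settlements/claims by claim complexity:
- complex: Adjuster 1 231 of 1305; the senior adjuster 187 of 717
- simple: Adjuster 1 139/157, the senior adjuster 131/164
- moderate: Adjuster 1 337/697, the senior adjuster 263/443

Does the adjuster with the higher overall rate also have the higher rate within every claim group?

Complex: Adjuster 1 231/1305 = 17.7%, the senior adjuster 187/717 = 26.1% → the senior adjuster
Simple: Adjuster 1 139/157 = 88.5%, the senior adjuster 131/164 = 79.9% → Adjuster 1
Moderate: Adjuster 1 337/697 = 48.4%, the senior adjuster 263/443 = 59.4% → the senior adjuster
Overall: Adjuster 1 707/2159 = 32.7%, the senior adjuster 581/1324 = 43.9% → the senior adjuster
Neither sweeps: Adjuster 1 wins 1 of 3 groups, the senior adjuster wins 2. The senior adjuster wins overall but not every group — no Simpson reversal.

No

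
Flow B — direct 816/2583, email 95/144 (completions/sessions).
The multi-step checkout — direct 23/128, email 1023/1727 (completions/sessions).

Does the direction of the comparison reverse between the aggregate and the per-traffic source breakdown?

Yes

Direct: Flow B 816/2583 = 31.6%, the multi-step checkout 23/128 = 18.0% → Flow B
Email: Flow B 95/144 = 66.0%, the multi-step checkout 1023/1727 = 59.2% → Flow B
Overall: Flow B 911/2727 = 33.4%, the multi-step checkout 1046/1855 = 56.4% → the multi-step checkout
Flow B wins each traffic group but the multi-step checkout wins overall — the comparison reverses. Flow B's sessions skew toward direct, which has a lower base rate.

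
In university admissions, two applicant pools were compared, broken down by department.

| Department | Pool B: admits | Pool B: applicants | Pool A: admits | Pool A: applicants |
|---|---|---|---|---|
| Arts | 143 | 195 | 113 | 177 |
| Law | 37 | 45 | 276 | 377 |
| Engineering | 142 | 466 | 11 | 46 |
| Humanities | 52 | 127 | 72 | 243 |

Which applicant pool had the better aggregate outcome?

Pool A

Arts: Pool B 143/195 = 73.3%, Pool A 113/177 = 63.8% → Pool B
Law: Pool B 37/45 = 82.2%, Pool A 276/377 = 73.2% → Pool B
Engineering: Pool B 142/466 = 30.5%, Pool A 11/46 = 23.9% → Pool B
Humanities: Pool B 52/127 = 40.9%, Pool A 72/243 = 29.6% → Pool B
Overall: Pool B 374/833 = 44.9%, Pool A 472/843 = 56.0% → Pool A
(Pool B wins every department group but Pool A wins overall — Pool B's applicants skew toward the low-rate Engineering group.)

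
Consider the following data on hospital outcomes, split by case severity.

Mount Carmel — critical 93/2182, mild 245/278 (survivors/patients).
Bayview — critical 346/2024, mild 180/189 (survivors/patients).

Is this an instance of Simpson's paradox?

Critical: Mount Carmel 93/2182 = 4.3%, Bayview 346/2024 = 17.1% → Bayview
Mild: Mount Carmel 245/278 = 88.1%, Bayview 180/189 = 95.2% → Bayview
Overall: Mount Carmel 338/2460 = 13.7%, Bayview 526/2213 = 23.8% → Bayview
Bayview wins overall and in every case group — no reversal.

No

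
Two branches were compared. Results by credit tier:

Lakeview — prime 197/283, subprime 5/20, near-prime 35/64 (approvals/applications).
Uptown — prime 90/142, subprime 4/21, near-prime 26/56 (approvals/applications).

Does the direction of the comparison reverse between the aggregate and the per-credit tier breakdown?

No

Prime: Lakeview 197/283 = 69.6%, Uptown 90/142 = 63.4% → Lakeview
Subprime: Lakeview 5/20 = 25.0%, Uptown 4/21 = 19.0% → Lakeview
Near-prime: Lakeview 35/64 = 54.7%, Uptown 26/56 = 46.4% → Lakeview
Overall: Lakeview 237/367 = 64.6%, Uptown 120/219 = 54.8% → Lakeview
Lakeview wins overall and in every credit group — no reversal.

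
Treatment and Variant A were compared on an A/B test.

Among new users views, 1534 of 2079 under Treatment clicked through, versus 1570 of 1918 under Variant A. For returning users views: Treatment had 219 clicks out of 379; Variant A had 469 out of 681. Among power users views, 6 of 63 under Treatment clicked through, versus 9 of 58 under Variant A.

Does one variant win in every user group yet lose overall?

No

New users: Treatment 1534/2079 = 73.8%, Variant A 1570/1918 = 81.9% → Variant A
Returning users: Treatment 219/379 = 57.8%, Variant A 469/681 = 68.9% → Variant A
Power users: Treatment 6/63 = 9.5%, Variant A 9/58 = 15.5% → Variant A
Overall: Treatment 1759/2521 = 69.8%, Variant A 2048/2657 = 77.1% → Variant A
Variant A wins overall and in every user group — no reversal.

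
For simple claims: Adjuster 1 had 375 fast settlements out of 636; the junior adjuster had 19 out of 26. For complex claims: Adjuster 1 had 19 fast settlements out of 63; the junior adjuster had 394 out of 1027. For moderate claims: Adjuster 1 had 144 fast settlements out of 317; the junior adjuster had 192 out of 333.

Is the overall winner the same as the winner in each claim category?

No

Simple: Adjuster 1 375/636 = 59.0%, the junior adjuster 19/26 = 73.1% → the junior adjuster
Complex: Adjuster 1 19/63 = 30.2%, the junior adjuster 394/1027 = 38.4% → the junior adjuster
Moderate: Adjuster 1 144/317 = 45.4%, the junior adjuster 192/333 = 57.7% → the junior adjuster
Overall: Adjuster 1 538/1016 = 53.0%, the junior adjuster 605/1386 = 43.7% → Adjuster 1
The junior adjuster wins each claim group but Adjuster 1 wins overall — the comparison reverses. The junior adjuster's claims skew toward complex, which has a lower base rate.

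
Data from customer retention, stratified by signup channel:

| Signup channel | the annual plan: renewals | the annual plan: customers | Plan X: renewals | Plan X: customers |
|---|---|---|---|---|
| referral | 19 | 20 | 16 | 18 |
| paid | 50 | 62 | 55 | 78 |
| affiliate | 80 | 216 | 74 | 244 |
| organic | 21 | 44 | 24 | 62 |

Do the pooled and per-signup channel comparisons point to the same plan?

Referral: the annual plan 19/20 = 95.0%, Plan X 16/18 = 88.9% → the annual plan
Paid: the annual plan 50/62 = 80.6%, Plan X 55/78 = 70.5% → the annual plan
Affiliate: the annual plan 80/216 = 37.0%, Plan X 74/244 = 30.3% → the annual plan
Organic: the annual plan 21/44 = 47.7%, Plan X 24/62 = 38.7% → the annual plan
Overall: the annual plan 170/342 = 49.7%, Plan X 169/402 = 42.0% → the annual plan
The annual plan wins overall and in every signup group — no reversal.

Yes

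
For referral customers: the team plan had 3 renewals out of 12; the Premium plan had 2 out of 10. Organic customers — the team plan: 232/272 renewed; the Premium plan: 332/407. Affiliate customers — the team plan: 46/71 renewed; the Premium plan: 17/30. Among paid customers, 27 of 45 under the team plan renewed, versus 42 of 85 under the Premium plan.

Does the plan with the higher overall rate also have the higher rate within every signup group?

Yes

Referral: the team plan 3/12 = 25.0%, the Premium plan 2/10 = 20.0% → the team plan
Organic: the team plan 232/272 = 85.3%, the Premium plan 332/407 = 81.6% → the team plan
Affiliate: the team plan 46/71 = 64.8%, the Premium plan 17/30 = 56.7% → the team plan
Paid: the team plan 27/45 = 60.0%, the Premium plan 42/85 = 49.4% → the team plan
Overall: the team plan 308/400 = 77.0%, the Premium plan 393/532 = 73.9% → the team plan
The team plan wins overall and in every signup group — no reversal.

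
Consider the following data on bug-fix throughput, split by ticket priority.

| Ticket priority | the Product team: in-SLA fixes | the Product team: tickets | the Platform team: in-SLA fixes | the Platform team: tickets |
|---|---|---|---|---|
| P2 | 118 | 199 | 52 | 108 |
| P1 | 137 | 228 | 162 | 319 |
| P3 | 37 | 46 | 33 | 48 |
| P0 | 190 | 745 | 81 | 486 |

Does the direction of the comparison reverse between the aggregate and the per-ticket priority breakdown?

P2: the Product team 118/199 = 59.3%, the Platform team 52/108 = 48.1% → the Product team
P1: the Product team 137/228 = 60.1%, the Platform team 162/319 = 50.8% → the Product team
P3: the Product team 37/46 = 80.4%, the Platform team 33/48 = 68.8% → the Product team
P0: the Product team 190/745 = 25.5%, the Platform team 81/486 = 16.7% → the Product team
Overall: the Product team 482/1218 = 39.6%, the Platform team 328/961 = 34.1% → the Product team
The Product team wins overall and in every ticket group — no reversal.

No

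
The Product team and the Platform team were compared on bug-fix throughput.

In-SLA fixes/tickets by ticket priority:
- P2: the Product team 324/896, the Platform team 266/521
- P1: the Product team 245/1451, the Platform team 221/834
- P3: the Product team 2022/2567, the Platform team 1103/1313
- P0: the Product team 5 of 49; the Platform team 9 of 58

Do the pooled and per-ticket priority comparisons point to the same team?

P2: the Product team 324/896 = 36.2%, the Platform team 266/521 = 51.1% → the Platform team
P1: the Product team 245/1451 = 16.9%, the Platform team 221/834 = 26.5% → the Platform team
P3: the Product team 2022/2567 = 78.8%, the Platform team 1103/1313 = 84.0% → the Platform team
P0: the Product team 5/49 = 10.2%, the Platform team 9/58 = 15.5% → the Platform team
Overall: the Product team 2596/4963 = 52.3%, the Platform team 1599/2726 = 58.7% → the Platform team
The Platform team wins overall and in every ticket group — no reversal.

Yes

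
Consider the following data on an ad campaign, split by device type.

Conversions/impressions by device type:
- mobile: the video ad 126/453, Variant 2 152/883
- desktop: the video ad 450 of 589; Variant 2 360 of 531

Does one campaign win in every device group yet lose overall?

No

Mobile: the video ad 126/453 = 27.8%, Variant 2 152/883 = 17.2% → the video ad
Desktop: the video ad 450/589 = 76.4%, Variant 2 360/531 = 67.8% → the video ad
Overall: the video ad 576/1042 = 55.3%, Variant 2 512/1414 = 36.2% → the video ad
The video ad wins overall and in every device group — no reversal.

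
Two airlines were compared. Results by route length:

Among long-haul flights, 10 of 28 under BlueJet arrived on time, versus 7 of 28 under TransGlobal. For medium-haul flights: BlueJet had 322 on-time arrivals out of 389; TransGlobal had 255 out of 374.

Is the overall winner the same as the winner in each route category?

Long-haul: BlueJet 10/28 = 35.7%, TransGlobal 7/28 = 25.0% → BlueJet
Medium-haul: BlueJet 322/389 = 82.8%, TransGlobal 255/374 = 68.2% → BlueJet
Overall: BlueJet 332/417 = 79.6%, TransGlobal 262/402 = 65.2% → BlueJet
BlueJet wins overall and in every route group — no reversal.

Yes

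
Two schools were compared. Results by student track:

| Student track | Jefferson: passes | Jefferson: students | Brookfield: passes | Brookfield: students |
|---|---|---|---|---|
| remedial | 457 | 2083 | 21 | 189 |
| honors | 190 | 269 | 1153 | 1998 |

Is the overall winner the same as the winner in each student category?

No

Remedial: Jefferson 457/2083 = 21.9%, Brookfield 21/189 = 11.1% → Jefferson
Honors: Jefferson 190/269 = 70.6%, Brookfield 1153/1998 = 57.7% → Jefferson
Overall: Jefferson 647/2352 = 27.5%, Brookfield 1174/2187 = 53.7% → Brookfield
Jefferson wins each student group but Brookfield wins overall — the comparison reverses. Jefferson's students skew toward remedial, which has a lower base rate.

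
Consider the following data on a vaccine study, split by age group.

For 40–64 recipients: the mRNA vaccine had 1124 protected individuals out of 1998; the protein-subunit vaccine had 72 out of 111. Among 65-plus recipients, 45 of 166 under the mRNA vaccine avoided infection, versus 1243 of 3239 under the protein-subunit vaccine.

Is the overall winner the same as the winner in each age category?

No

40–64: the mRNA vaccine 1124/1998 = 56.3%, the protein-subunit vaccine 72/111 = 64.9% → the protein-subunit vaccine
65-plus: the mRNA vaccine 45/166 = 27.1%, the protein-subunit vaccine 1243/3239 = 38.4% → the protein-subunit vaccine
Overall: the mRNA vaccine 1169/2164 = 54.0%, the protein-subunit vaccine 1315/3350 = 39.3% → the mRNA vaccine
The protein-subunit vaccine wins each age group but the mRNA vaccine wins overall — the comparison reverses. The protein-subunit vaccine's recipients skew toward 65-plus, which has a lower base rate.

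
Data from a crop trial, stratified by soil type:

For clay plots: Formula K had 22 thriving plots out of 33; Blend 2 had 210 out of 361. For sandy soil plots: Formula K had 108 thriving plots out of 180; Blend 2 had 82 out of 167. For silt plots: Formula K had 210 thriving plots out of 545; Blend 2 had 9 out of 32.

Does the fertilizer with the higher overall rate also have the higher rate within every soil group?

No

Clay: Formula K 22/33 = 66.7%, Blend 2 210/361 = 58.2% → Formula K
Sandy soil: Formula K 108/180 = 60.0%, Blend 2 82/167 = 49.1% → Formula K
Silt: Formula K 210/545 = 38.5%, Blend 2 9/32 = 28.1% → Formula K
Overall: Formula K 340/758 = 44.9%, Blend 2 301/560 = 53.8% → Blend 2
Formula K wins each soil group but Blend 2 wins overall — the comparison reverses. Formula K's plots skew toward silt, which has a lower base rate.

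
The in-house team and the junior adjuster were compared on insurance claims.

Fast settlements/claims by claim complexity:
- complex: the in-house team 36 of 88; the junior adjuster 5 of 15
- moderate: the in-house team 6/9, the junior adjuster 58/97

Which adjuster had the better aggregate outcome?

Complex: the in-house team 36/88 = 40.9%, the junior adjuster 5/15 = 33.3% → the in-house team
Moderate: the in-house team 6/9 = 66.7%, the junior adjuster 58/97 = 59.8% → the in-house team
Overall: the in-house team 42/97 = 43.3%, the junior adjuster 63/112 = 56.2% → the junior adjuster
(The in-house team wins every claim group but the junior adjuster wins overall — the in-house team's claims skew toward the low-rate complex group.)

the junior adjuster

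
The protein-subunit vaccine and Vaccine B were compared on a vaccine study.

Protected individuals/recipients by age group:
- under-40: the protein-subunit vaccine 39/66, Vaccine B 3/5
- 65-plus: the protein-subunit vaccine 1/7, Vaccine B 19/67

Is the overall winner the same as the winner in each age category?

Under-40: the protein-subunit vaccine 39/66 = 59.1%, Vaccine B 3/5 = 60.0% → Vaccine B
65-plus: the protein-subunit vaccine 1/7 = 14.3%, Vaccine B 19/67 = 28.4% → Vaccine B
Overall: the protein-subunit vaccine 40/73 = 54.8%, Vaccine B 22/72 = 30.6% → the protein-subunit vaccine
Vaccine B wins each age group but the protein-subunit vaccine wins overall — the comparison reverses. Vaccine B's recipients skew toward 65-plus, which has a lower base rate.

No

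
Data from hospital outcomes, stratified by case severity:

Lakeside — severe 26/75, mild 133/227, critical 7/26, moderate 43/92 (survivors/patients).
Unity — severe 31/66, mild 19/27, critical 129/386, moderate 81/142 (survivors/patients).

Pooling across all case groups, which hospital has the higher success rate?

Lakeside

Severe: Lakeside 26/75 = 34.7%, Unity 31/66 = 47.0% → Unity
Mild: Lakeside 133/227 = 58.6%, Unity 19/27 = 70.4% → Unity
Critical: Lakeside 7/26 = 26.9%, Unity 129/386 = 33.4% → Unity
Moderate: Lakeside 43/92 = 46.7%, Unity 81/142 = 57.0% → Unity
Overall: Lakeside 209/420 = 49.8%, Unity 260/621 = 41.9% → Lakeside
(Unity wins every case group but Lakeside wins overall — Unity's patients skew toward the low-rate critical group.)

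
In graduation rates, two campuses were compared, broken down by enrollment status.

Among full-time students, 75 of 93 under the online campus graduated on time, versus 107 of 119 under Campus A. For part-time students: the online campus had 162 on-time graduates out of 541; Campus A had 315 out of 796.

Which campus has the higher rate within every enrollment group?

Full-time: the online campus 75/93 = 80.6%, Campus A 107/119 = 89.9% → Campus A
Part-time: the online campus 162/541 = 29.9%, Campus A 315/796 = 39.6% → Campus A
Campus A has the higher rate in both groups.

Campus A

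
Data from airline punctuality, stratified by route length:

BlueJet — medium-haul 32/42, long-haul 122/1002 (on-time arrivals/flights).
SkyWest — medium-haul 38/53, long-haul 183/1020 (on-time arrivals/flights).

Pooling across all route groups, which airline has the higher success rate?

Medium-haul: BlueJet 32/42 = 76.2%, SkyWest 38/53 = 71.7% → BlueJet
Long-haul: BlueJet 122/1002 = 12.2%, SkyWest 183/1020 = 17.9% → SkyWest
Overall: BlueJet 154/1044 = 14.8%, SkyWest 221/1073 = 20.6% → SkyWest
(Neither sweeps every route group, but SkyWest has the higher pooled rate.)

SkyWest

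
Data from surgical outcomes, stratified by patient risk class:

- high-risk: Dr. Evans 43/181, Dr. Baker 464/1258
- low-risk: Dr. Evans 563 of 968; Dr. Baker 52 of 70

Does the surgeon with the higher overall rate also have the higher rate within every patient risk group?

No

High-risk: Dr. Evans 43/181 = 23.8%, Dr. Baker 464/1258 = 36.9% → Dr. Baker
Low-risk: Dr. Evans 563/968 = 58.2%, Dr. Baker 52/70 = 74.3% → Dr. Baker
Overall: Dr. Evans 606/1149 = 52.7%, Dr. Baker 516/1328 = 38.9% → Dr. Evans
Dr. Baker wins each patient risk group but Dr. Evans wins overall — the comparison reverses. Dr. Baker's operations skew toward high-risk, which has a lower base rate.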